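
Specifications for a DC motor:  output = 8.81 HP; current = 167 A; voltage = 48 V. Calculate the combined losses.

P_in = V·I = 48×167 = 8016 W
P_out = 8.81×746 = 6572 W
Losses = P_in − P_out = 8016 − 6572 = 1444 W

1.44 kW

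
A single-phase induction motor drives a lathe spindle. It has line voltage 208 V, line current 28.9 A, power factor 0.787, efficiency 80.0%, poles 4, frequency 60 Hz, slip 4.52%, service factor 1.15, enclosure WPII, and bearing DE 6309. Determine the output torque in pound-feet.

15.5 lb·ft

P_in = V·I·cosφ = 208 × 28.9 × 0.787 = 4731 W
P_out = η·P_in = 0.8 × 4731 = 3785 W
n_s = 120×60/4 = 1800 rpm; n = 1800×(1−0.0452) = 1719 rpm
ω = 2π×1719/60 = 180 rad/s
τ = P_out/ω = 3785/180 = 21.03 N·m
In lb·ft: 21.03/1.356 = 15.5 lb·ft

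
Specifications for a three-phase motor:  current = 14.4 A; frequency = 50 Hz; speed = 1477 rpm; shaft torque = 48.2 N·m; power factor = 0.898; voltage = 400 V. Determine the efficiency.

ω = 2π × 1477/60 = 154.7 rad/s; P_out = τω = 48.2 × 154.7 = 7457 W
P_in = √3·V_L·I_L·cosφ = 1.732 × 400 × 14.4 × 0.898 = 8959 W
η = P_out / P_in = 7457 / 8959 = 0.832 = 83.2%

83.2 %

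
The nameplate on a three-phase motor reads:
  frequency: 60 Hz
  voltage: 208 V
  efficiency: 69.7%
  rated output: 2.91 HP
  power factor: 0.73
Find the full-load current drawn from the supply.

P_out = 2.91 × 746 = 2171 W
P_in = P_out / η = 2171 / 0.697 = 3115 W
I_L = P_in / (√3·V_L·cosφ) = 3115 / (1.732 × 208 × 0.73) = 11.8 A

11.8 A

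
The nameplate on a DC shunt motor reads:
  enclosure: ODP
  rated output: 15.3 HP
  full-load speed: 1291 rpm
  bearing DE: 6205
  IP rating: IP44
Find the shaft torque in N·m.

P_out = 15.3 × 746 = 11414 W
ω = 2π × 1291/60 = 135.2 rad/s
τ = P_out/ω = 11414/135.2 = 84.4 N·m

84.4 N·m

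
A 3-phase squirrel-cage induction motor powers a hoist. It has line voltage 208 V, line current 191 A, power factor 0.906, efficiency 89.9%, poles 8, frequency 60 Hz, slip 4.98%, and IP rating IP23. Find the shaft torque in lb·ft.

P_in = √3·V·I·cosφ = 1.732 × 208 × 191 × 0.906 = 62341 W
P_out = η·P_in = 0.899 × 62341 = 56045 W
n_s = 120×60/8 = 900 rpm; n = 900×(1−0.0498) = 855 rpm
ω = 2π×855/60 = 89.54 rad/s
τ = P_out/ω = 56045/89.54 = 625.9 N·m
In lb·ft: 625.9/1.356 = 462 lb·ft

462 lb·ft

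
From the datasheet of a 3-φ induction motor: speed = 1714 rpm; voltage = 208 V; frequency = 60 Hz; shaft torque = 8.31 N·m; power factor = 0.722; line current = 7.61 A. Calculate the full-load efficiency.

ω = 2π × 1714/60 = 179.5 rad/s; P_out = τω = 8.31 × 179.5 = 1492 W
P_in = √3·V_L·I_L·cosφ = 1.732 × 208 × 7.61 × 0.722 = 1979 W
η = P_out / P_in = 1492 / 1979 = 0.754 = 75.4%

75.4 %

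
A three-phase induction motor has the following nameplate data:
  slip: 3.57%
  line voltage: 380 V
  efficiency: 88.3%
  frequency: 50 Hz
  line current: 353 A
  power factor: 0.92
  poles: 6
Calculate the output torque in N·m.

P_in = √3·V·I·cosφ = 1.732 × 380 × 353 × 0.92 = 213744 W
P_out = η·P_in = 0.883 × 213744 = 188736 W
n_s = 120×50/6 = 1000 rpm; n = 1000×(1−0.0357) = 964 rpm
ω = 2π×964/60 = 100.9 rad/s
τ = P_out/ω = 188736/100.9 = 1870 N·m

1870 N·m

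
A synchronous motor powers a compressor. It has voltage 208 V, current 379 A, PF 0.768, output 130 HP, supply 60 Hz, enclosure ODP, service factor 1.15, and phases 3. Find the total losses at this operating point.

7.88 kW

P_in = √3·V·I·cosφ = 1.732×208×379×0.768 = 104860 W
P_out = 130×746 = 96980 W
Losses = P_in − P_out = 104860 − 96980 = 7880 W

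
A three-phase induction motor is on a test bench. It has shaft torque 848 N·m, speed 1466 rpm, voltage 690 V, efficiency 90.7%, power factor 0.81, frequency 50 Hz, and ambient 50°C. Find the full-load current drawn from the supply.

ω = 2π×1466/60 = 153.5 rad/s; P_out = τω = 848 × 153.5 = 130168 W
P_in = P_out / η = 130168 / 0.907 = 143515 W
I_L = P_in / (√3·V_L·cosφ) = 143515 / (1.732 × 690 × 0.81) = 148 A

148 A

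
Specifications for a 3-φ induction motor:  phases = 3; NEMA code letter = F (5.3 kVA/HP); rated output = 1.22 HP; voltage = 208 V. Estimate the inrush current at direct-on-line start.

S_LR = 5.3 × 1.22 = 6.466 kVA
I_LR = S_LR/(√3·V_L) = 6466/(1.732×208) = 17.9 A

17.9 A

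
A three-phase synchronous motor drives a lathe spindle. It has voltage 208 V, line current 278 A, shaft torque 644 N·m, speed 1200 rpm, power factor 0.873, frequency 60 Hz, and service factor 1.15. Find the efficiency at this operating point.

92.6 %

ω = 2π × 1200/60 = 125.7 rad/s; P_out = τω = 644 × 125.7 = 80951 W
P_in = √3·V_L·I_L·cosφ = 1.732 × 208 × 278 × 0.873 = 87432 W
η = P_out / P_in = 80951 / 87432 = 0.926 = 92.6%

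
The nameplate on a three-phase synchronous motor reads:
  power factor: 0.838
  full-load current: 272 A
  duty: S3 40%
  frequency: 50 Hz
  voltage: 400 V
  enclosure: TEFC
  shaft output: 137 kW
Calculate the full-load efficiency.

P_out = 137 kW = 137000 W
P_in = √3·V_L·I_L·cosφ = 1.732 × 400 × 272 × 0.838 = 157914 W
η = P_out / P_in = 137000 / 157914 = 0.868 = 86.8%

86.8 %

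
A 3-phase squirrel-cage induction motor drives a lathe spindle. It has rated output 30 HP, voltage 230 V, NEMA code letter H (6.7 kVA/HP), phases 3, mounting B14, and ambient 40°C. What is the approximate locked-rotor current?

505 A

S_LR = 6.7 × 30 = 201 kVA
I_LR = S_LR/(√3·V_L) = 201000/(1.732×230) = 505 A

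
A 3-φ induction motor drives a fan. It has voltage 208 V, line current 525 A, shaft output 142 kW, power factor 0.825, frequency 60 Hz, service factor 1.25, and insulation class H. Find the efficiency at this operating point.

91.0 %

P_out = 142 kW = 142000 W
P_in = √3·V_L·I_L·cosφ = 1.732 × 208 × 525 × 0.825 = 156036 W
η = P_out / P_in = 142000 / 156036 = 0.910 = 91.0%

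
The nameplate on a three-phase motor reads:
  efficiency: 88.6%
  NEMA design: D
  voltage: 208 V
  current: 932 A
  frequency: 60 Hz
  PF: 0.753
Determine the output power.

P_in = √3·V·I·cosφ = 1.732 × 208 × 932 × 0.753 = 252826 W
P_out = η·P_in = 0.886 × 252826 = 224004 W

224 kW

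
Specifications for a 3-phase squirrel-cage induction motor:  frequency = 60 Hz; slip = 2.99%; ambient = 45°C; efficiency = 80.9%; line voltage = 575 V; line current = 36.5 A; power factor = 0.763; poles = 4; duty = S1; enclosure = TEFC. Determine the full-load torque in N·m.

P_in = √3·V·I·cosφ = 1.732 × 575 × 36.5 × 0.763 = 27735 W
P_out = η·P_in = 0.809 × 27735 = 22438 W
n_s = 120×60/4 = 1800 rpm; n = 1800×(1−0.0299) = 1746 rpm
ω = 2π×1746/60 = 182.8 rad/s
τ = P_out/ω = 22438/182.8 = 123 N·m

123 N·m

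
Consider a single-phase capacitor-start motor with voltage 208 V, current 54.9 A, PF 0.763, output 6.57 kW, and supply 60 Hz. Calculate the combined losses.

P_in = V·I·cosφ = 208×54.9×0.763 = 8713 W
P_out = 6570 W
Losses = P_in − P_out = 8713 − 6570 = 2143 W

2.14 kW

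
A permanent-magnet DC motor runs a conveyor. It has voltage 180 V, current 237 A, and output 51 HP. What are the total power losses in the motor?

P_in = V·I = 180×237 = 42660 W
P_out = 51×746 = 38046 W
Losses = P_in − P_out = 42660 − 38046 = 4614 W

4610 W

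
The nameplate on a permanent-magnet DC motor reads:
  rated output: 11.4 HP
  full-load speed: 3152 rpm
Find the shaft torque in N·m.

25.8 N·m

P_out = 11.4 × 746 = 8504 W
ω = 2π × 3152/60 = 330.1 rad/s
τ = P_out/ω = 8504/330.1 = 25.8 N·m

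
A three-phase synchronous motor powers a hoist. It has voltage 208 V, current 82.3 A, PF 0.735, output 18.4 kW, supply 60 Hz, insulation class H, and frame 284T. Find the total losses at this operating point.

P_in = √3·V·I·cosφ = 1.732×208×82.3×0.735 = 21792 W
P_out = 18400 W
Losses = P_in − P_out = 21792 − 18400 = 3392 W

3.39 kW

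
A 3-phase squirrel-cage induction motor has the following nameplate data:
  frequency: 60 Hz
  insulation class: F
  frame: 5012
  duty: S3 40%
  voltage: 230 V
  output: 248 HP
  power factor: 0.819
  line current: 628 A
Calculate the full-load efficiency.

90.3 %

P_out = 248 × 746 = 185008 W
P_in = √3·V_L·I_L·cosφ = 1.732 × 230 × 628 × 0.819 = 204889 W
η = P_out / P_in = 185008 / 204889 = 0.903 = 90.3%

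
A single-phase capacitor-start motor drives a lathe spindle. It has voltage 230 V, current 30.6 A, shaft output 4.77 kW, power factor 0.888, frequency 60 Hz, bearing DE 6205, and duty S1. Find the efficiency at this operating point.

P_out = 4.77 kW = 4770 W
P_in = V·I·cosφ = 230 × 30.6 × 0.888 = 6250 W
η = P_out / P_in = 4770 / 6250 = 0.763 = 76.3%

76.3 %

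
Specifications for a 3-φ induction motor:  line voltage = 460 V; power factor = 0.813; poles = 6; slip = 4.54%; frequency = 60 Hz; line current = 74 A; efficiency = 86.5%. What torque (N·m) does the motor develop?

P_in = √3·V·I·cosφ = 1.732 × 460 × 74 × 0.813 = 47932 W
P_out = η·P_in = 0.865 × 47932 = 41461 W
n_s = 120×60/6 = 1200 rpm; n = 1200×(1−0.0454) = 1146 rpm
ω = 2π×1146/60 = 120 rad/s
τ = P_out/ω = 41461/120 = 346 N·m

346 N·m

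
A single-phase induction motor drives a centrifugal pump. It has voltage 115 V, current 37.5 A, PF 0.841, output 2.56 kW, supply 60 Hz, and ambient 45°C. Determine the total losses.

P_in = V·I·cosφ = 115×37.5×0.841 = 3627 W
P_out = 2560 W
Losses = P_in − P_out = 3627 − 2560 = 1067 W

1.07 kW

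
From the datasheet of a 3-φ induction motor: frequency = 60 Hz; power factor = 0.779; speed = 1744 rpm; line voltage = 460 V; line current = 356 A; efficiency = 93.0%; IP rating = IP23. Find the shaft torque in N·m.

1130 N·m

P_in = √3·V·I·cosφ = 1.732 × 460 × 356 × 0.779 = 220950 W
P_out = η·P_in = 0.93 × 220950 = 205484 W
n = 1744 rpm
ω = 2π×1744/60 = 182.6 rad/s
τ = P_out/ω = 205484/182.6 = 1130 N·m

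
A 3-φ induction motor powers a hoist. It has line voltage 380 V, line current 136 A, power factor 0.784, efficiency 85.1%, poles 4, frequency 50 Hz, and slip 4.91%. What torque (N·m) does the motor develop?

400 N·m

P_in = √3·V·I·cosφ = 1.732 × 380 × 136 × 0.784 = 70176 W
P_out = η·P_in = 0.851 × 70176 = 59720 W
n_s = 120×50/4 = 1500 rpm; n = 1500×(1−0.0491) = 1426 rpm
ω = 2π×1426/60 = 149.3 rad/s
τ = P_out/ω = 59720/149.3 = 400 N·m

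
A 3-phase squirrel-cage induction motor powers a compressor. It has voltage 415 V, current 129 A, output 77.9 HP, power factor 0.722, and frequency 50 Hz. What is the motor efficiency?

86.8 %

P_out = 77.9 × 746 = 58113 W
P_in = √3·V_L·I_L·cosφ = 1.732 × 415 × 129 × 0.722 = 66946 W
η = P_out / P_in = 58113 / 66946 = 0.868 = 86.8%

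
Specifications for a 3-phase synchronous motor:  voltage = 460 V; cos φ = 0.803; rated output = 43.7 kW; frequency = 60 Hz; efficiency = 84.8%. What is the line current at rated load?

P_out = 43.7 kW = 43700 W
P_in = P_out / η = 43700 / 0.848 = 51533 W
I_L = P_in / (√3·V_L·cosφ) = 51533 / (1.732 × 460 × 0.803) = 80.5 A

80.5 A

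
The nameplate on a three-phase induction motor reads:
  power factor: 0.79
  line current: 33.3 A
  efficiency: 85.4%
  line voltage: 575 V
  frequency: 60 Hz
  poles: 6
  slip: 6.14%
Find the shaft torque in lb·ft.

140 lb·ft

P_in = √3·V·I·cosφ = 1.732 × 575 × 33.3 × 0.79 = 26199 W
P_out = η·P_in = 0.854 × 26199 = 22374 W
n_s = 120×60/6 = 1200 rpm; n = 1200×(1−0.0614) = 1126 rpm
ω = 2π×1126/60 = 117.9 rad/s
τ = P_out/ω = 22374/117.9 = 189.8 N·m
In lb·ft: 189.8/1.356 = 140 lb·ft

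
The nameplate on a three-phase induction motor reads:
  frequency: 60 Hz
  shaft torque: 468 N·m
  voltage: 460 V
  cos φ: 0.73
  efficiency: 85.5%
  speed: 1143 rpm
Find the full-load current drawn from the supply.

113 A

ω = 2π×1143/60 = 119.7 rad/s; P_out = τω = 468 × 119.7 = 56020 W
P_in = P_out / η = 56020 / 0.855 = 65520 W
I_L = P_in / (√3·V_L·cosφ) = 65520 / (1.732 × 460 × 0.73) = 113 A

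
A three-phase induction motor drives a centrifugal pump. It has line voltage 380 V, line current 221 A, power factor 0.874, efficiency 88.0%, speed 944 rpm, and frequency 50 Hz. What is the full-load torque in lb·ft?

P_in = √3·V·I·cosφ = 1.732 × 380 × 221 × 0.874 = 127126 W
P_out = η·P_in = 0.88 × 127126 = 111871 W
n = 944 rpm
ω = 2π×944/60 = 98.86 rad/s
τ = P_out/ω = 111871/98.86 = 1132 N·m
In lb·ft: 1132/1.356 = 835 lb·ft

835 lb·ft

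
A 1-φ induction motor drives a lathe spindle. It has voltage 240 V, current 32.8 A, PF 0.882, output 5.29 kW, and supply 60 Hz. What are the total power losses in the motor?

P_in = V·I·cosφ = 240×32.8×0.882 = 6943 W
P_out = 5290 W
Losses = P_in − P_out = 6943 − 5290 = 1653 W

1.65 kW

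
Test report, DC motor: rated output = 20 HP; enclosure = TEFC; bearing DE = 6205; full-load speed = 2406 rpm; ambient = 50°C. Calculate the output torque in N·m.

59.2 N·m

P_out = 20 × 746 = 14920 W
ω = 2π × 2406/60 = 252 rad/s
τ = P_out/ω = 14920/252 = 59.2 N·m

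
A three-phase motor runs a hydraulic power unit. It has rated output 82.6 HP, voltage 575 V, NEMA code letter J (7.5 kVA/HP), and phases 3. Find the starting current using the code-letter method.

622 A

S_LR = 7.5 × 82.6 = 619.5 kVA
I_LR = S_LR/(√3·V_L) = 619500/(1.732×575) = 622 A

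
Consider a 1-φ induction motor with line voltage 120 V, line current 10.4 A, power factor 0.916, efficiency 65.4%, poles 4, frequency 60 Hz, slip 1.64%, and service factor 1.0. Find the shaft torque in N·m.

P_in = V·I·cosφ = 120 × 10.4 × 0.916 = 1143 W
P_out = η·P_in = 0.654 × 1143 = 748 W
n_s = 120×60/4 = 1800 rpm; n = 1800×(1−0.0164) = 1770 rpm
ω = 2π×1770/60 = 185.4 rad/s
τ = P_out/ω = 748/185.4 = 4.03 N·m

4.03 N·m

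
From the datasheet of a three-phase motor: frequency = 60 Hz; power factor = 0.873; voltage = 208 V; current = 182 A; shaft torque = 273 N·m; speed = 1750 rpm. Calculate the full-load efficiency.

87.4 %

ω = 2π × 1750/60 = 183.3 rad/s; P_out = τω = 273 × 183.3 = 50041 W
P_in = √3·V_L·I_L·cosφ = 1.732 × 208 × 182 × 0.873 = 57240 W
η = P_out / P_in = 50041 / 57240 = 0.874 = 87.4%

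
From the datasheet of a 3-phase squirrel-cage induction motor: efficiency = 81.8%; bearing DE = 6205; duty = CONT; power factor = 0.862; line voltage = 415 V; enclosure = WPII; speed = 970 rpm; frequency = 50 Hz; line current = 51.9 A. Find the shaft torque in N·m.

259 N·m

P_in = √3·V·I·cosφ = 1.732 × 415 × 51.9 × 0.862 = 32157 W
P_out = η·P_in = 0.818 × 32157 = 26304 W
n = 970 rpm
ω = 2π×970/60 = 101.6 rad/s
τ = P_out/ω = 26304/101.6 = 259 N·m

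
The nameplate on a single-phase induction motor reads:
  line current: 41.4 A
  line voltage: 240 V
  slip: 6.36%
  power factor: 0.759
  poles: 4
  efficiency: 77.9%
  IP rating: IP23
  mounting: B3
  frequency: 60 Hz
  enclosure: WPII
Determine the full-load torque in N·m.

P_in = V·I·cosφ = 240 × 41.4 × 0.759 = 7541 W
P_out = η·P_in = 0.779 × 7541 = 5874 W
n_s = 120×60/4 = 1800 rpm; n = 1800×(1−0.0636) = 1686 rpm
ω = 2π×1686/60 = 176.6 rad/s
τ = P_out/ω = 5874/176.6 = 33.3 N·m

33.3 N·m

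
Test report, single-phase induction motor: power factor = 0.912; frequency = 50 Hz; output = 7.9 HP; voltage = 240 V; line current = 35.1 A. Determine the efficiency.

P_out = 7.9 × 746 = 5893 W
P_in = V·I·cosφ = 240 × 35.1 × 0.912 = 7683 W
η = P_out / P_in = 5893 / 7683 = 0.767 = 76.7%

76.7 %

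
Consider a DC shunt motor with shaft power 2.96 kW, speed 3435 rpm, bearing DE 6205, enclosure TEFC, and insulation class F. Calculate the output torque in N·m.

ω = 2π × 3435/60 = 359.7 rad/s
τ = P/ω = 2960/359.7 = 8.23 N·m

8.23 N·m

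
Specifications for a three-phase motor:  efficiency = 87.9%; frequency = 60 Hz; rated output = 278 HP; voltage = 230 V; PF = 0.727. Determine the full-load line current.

815 A

P_out = 278 × 746 = 207388 W
P_in = P_out / η = 207388 / 0.879 = 235936 W
I_L = P_in / (√3·V_L·cosφ) = 235936 / (1.732 × 230 × 0.727) = 815 A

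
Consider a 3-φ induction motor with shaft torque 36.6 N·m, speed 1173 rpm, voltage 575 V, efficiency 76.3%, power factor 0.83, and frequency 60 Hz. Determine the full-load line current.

ω = 2π×1173/60 = 122.8 rad/s; P_out = τω = 36.6 × 122.8 = 4494 W
P_in = P_out / η = 4494 / 0.763 = 5890 W
I_L = P_in / (√3·V_L·cosφ) = 5890 / (1.732 × 575 × 0.83) = 7.13 A

7.13 A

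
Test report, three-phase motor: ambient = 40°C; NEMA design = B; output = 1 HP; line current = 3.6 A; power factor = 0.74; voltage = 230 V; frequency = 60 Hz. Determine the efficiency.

P_out = 1 × 746 = 746 W
P_in = √3·V_L·I_L·cosφ = 1.732 × 230 × 3.6 × 0.74 = 1061 W
η = P_out / P_in = 746 / 1061 = 0.703 = 70.3%

70.3 %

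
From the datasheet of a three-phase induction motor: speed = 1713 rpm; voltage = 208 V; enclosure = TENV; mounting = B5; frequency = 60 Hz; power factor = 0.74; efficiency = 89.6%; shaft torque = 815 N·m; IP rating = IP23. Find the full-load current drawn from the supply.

612 A

ω = 2π×1713/60 = 179.4 rad/s; P_out = τω = 815 × 179.4 = 146211 W
P_in = P_out / η = 146211 / 0.896 = 163182 W
I_L = P_in / (√3·V_L·cosφ) = 163182 / (1.732 × 208 × 0.74) = 612 A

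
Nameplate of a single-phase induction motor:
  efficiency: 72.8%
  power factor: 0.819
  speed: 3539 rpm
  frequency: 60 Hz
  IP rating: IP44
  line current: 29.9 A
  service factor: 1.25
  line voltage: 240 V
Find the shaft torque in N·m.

P_in = V·I·cosφ = 240 × 29.9 × 0.819 = 5877 W
P_out = η·P_in = 0.728 × 5877 = 4278 W
n = 3539 rpm
ω = 2π×3539/60 = 370.6 rad/s
τ = P_out/ω = 4278/370.6 = 11.5 N·m

11.5 N·m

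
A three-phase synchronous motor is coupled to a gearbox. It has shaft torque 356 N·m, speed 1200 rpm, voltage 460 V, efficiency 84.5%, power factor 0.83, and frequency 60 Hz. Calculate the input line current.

ω = 2π×1200/60 = 125.7 rad/s; P_out = τω = 356 × 125.7 = 44749 W
P_in = P_out / η = 44749 / 0.845 = 52957 W
I_L = P_in / (√3·V_L·cosφ) = 52957 / (1.732 × 460 × 0.83) = 80.1 A

80.1 A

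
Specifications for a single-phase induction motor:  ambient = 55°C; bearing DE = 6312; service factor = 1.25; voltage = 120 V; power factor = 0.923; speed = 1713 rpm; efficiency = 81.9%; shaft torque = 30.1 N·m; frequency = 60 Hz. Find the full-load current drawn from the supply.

59.5 A

ω = 2π×1713/60 = 179.4 rad/s; P_out = τω = 30.1 × 179.4 = 5400 W
P_in = P_out / η = 5400 / 0.819 = 6593 W
I = P_in / (V·cosφ) = 6593 / (120 × 0.923) = 59.5 A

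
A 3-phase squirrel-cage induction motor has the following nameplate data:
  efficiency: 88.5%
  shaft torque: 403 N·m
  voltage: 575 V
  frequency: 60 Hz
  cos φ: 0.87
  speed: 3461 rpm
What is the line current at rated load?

190 A

ω = 2π×3461/60 = 362.4 rad/s; P_out = τω = 403 × 362.4 = 146047 W
P_in = P_out / η = 146047 / 0.885 = 165025 W
I_L = P_in / (√3·V_L·cosφ) = 165025 / (1.732 × 575 × 0.87) = 190 A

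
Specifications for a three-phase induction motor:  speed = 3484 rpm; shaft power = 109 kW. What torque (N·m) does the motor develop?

299 N·m

ω = 2π × 3484/60 = 364.8 rad/s
τ = P/ω = 109000/364.8 = 299 N·m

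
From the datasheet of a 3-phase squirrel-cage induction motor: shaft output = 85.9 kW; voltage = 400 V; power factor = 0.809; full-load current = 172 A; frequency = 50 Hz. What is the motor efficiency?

89.1 %

P_out = 85.9 kW = 85900 W
P_in = √3·V_L·I_L·cosφ = 1.732 × 400 × 172 × 0.809 = 96402 W
η = P_out / P_in = 85900 / 96402 = 0.891 = 89.1%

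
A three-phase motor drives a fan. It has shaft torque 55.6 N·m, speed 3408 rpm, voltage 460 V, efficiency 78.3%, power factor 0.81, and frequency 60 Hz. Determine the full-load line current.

ω = 2π×3408/60 = 356.9 rad/s; P_out = τω = 55.6 × 356.9 = 19844 W
P_in = P_out / η = 19844 / 0.783 = 25344 W
I_L = P_in / (√3·V_L·cosφ) = 25344 / (1.732 × 460 × 0.81) = 39.3 A

39.3 A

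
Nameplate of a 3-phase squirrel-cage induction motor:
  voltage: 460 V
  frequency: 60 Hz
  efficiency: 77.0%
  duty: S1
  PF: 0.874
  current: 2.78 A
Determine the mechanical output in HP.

2 HP

P_in = √3·V·I·cosφ = 1.732 × 460 × 2.78 × 0.874 = 1936 W
P_out = η·P_in = 0.77 × 1936 = 1491 W
= 1491/746 = 2 HP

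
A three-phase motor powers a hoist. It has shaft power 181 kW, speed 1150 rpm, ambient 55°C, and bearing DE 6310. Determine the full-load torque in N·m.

1500 N·m

ω = 2π × 1150/60 = 120.4 rad/s
τ = P/ω = 181000/120.4 = 1500 N·m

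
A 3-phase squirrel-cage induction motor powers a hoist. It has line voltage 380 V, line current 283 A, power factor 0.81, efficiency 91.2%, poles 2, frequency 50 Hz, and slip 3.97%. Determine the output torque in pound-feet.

336 lb·ft

P_in = √3·V·I·cosφ = 1.732 × 380 × 283 × 0.81 = 150870 W
P_out = η·P_in = 0.912 × 150870 = 137593 W
n_s = 120×50/2 = 3000 rpm; n = 3000×(1−0.0397) = 2881 rpm
ω = 2π×2881/60 = 301.7 rad/s
τ = P_out/ω = 137593/301.7 = 456.1 N·m
In lb·ft: 456.1/1.356 = 336 lb·ft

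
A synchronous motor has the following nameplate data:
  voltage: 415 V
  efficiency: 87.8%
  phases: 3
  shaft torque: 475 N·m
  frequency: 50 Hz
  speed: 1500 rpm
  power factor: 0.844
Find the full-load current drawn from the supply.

ω = 2π×1500/60 = 157.1 rad/s; P_out = τω = 475 × 157.1 = 74623 W
P_in = P_out / η = 74623 / 0.878 = 84992 W
I_L = P_in / (√3·V_L·cosφ) = 84992 / (1.732 × 415 × 0.844) = 140 A

140 A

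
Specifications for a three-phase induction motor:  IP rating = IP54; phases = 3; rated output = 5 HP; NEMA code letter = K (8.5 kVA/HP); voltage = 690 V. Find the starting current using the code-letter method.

S_LR = 8.5 × 5 = 42.5 kVA
I_LR = S_LR/(√3·V_L) = 42500/(1.732×690) = 35.6 A

35.6 A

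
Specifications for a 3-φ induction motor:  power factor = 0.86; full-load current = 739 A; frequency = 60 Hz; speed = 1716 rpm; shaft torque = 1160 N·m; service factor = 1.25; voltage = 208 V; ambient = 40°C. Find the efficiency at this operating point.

91.0 %

ω = 2π × 1716/60 = 179.7 rad/s; P_out = τω = 1160 × 179.7 = 208452 W
P_in = √3·V_L·I_L·cosφ = 1.732 × 208 × 739 × 0.86 = 228957 W
η = P_out / P_in = 208452 / 228957 = 0.910 = 91.0%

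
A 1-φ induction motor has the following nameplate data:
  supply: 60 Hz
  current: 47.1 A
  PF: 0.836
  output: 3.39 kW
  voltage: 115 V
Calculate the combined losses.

1.14 kW

P_in = V·I·cosφ = 115×47.1×0.836 = 4528 W
P_out = 3390 W
Losses = P_in − P_out = 4528 − 3390 = 1138 W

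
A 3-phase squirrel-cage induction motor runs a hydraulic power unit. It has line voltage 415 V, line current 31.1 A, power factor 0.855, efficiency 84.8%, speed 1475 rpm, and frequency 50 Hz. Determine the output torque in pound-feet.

77.4 lb·ft

P_in = √3·V·I·cosφ = 1.732 × 415 × 31.1 × 0.855 = 19113 W
P_out = η·P_in = 0.848 × 19113 = 16208 W
n = 1475 rpm
ω = 2π×1475/60 = 154.5 rad/s
τ = P_out/ω = 16208/154.5 = 104.9 N·m
In lb·ft: 104.9/1.356 = 77.4 lb·ft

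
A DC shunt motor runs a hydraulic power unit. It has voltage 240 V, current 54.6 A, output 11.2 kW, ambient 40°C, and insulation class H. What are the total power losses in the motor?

P_in = V·I = 240×54.6 = 13104 W
P_out = 11200 W
Losses = P_in − P_out = 13104 − 11200 = 1904 W

1900 W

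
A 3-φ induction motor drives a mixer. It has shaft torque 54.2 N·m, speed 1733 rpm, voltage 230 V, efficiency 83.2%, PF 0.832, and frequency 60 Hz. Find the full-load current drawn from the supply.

35.7 A

ω = 2π×1733/60 = 181.5 rad/s; P_out = τω = 54.2 × 181.5 = 9837 W
P_in = P_out / η = 9837 / 0.832 = 11823 W
I_L = P_in / (√3·V_L·cosφ) = 11823 / (1.732 × 230 × 0.832) = 35.7 A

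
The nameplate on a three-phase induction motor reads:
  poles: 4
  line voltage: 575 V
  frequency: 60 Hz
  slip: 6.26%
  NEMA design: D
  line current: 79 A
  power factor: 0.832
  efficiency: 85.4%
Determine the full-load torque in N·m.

316 N·m

P_in = √3·V·I·cosφ = 1.732 × 575 × 79 × 0.832 = 65459 W
P_out = η·P_in = 0.854 × 65459 = 55902 W
n_s = 120×60/4 = 1800 rpm; n = 1800×(1−0.0626) = 1687 rpm
ω = 2π×1687/60 = 176.7 rad/s
τ = P_out/ω = 55902/176.7 = 316 N·m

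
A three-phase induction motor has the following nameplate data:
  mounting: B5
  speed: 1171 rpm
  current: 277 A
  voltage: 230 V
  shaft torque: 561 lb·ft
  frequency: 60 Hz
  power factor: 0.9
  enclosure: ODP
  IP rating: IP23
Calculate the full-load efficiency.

τ = 561 lb·ft × 1.356 = 760.7 N·m
ω = 2π × 1171/60 = 122.6 rad/s; P_out = τω = 760.7 × 122.6 = 93262 W
P_in = √3·V_L·I_L·cosφ = 1.732 × 230 × 277 × 0.9 = 99311 W
η = P_out / P_in = 93262 / 99311 = 0.939 = 93.9%

93.9 %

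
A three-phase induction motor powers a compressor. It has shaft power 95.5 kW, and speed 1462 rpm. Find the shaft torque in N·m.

624 N·m

ω = 2π × 1462/60 = 153.1 rad/s
τ = P/ω = 95500/153.1 = 624 N·m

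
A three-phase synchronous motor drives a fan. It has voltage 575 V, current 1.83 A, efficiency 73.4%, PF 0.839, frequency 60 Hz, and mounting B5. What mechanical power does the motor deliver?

P_in = √3·V·I·cosφ = 1.732 × 575 × 1.83 × 0.839 = 1529 W
P_out = η·P_in = 0.734 × 1529 = 1122 W

1.12 kW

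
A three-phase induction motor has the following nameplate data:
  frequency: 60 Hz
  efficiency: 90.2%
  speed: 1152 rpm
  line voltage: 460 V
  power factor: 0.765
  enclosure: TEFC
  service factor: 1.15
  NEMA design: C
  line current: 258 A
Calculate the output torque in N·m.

1180 N·m

P_in = √3·V·I·cosφ = 1.732 × 460 × 258 × 0.765 = 157249 W
P_out = η·P_in = 0.902 × 157249 = 141839 W
n = 1152 rpm
ω = 2π×1152/60 = 120.6 rad/s
τ = P_out/ω = 141839/120.6 = 1180 N·m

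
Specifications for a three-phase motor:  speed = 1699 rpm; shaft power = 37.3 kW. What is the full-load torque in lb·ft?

ω = 2π × 1699/60 = 177.9 rad/s
τ = P/ω = 37300/177.9 = 209.7 N·m
In lb·ft: 209.7/1.356 = 155 lb·ft

155 lb·ft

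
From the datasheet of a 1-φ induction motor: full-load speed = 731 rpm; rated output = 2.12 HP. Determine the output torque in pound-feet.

15.2 lb·ft

P_out = 2.12 × 746 = 1582 W
ω = 2π × 731/60 = 76.55 rad/s
τ = P_out/ω = 1582/76.55 = 20.67 N·m
In lb·ft: 20.67/1.356 = 15.2 lb·ft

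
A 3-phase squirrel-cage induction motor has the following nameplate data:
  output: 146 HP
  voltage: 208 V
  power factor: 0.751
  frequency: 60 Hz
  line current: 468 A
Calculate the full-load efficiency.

86.0 %

P_out = 146 × 746 = 108916 W
P_in = √3·V_L·I_L·cosφ = 1.732 × 208 × 468 × 0.751 = 126618 W
η = P_out / P_in = 108916 / 126618 = 0.860 = 86.0%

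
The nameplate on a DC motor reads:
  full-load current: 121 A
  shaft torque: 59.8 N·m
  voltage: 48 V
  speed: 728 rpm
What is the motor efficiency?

ω = 2π × 728/60 = 76.24 rad/s; P_out = τω = 59.8 × 76.24 = 4559 W
P_in = V·I = 48 × 121 = 5808 W
η = P_out / P_in = 4559 / 5808 = 0.785 = 78.5%

78.5 %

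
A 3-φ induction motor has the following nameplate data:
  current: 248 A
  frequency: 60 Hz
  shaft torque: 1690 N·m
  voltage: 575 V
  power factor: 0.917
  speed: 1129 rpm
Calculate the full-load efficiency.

ω = 2π × 1129/60 = 118.2 rad/s; P_out = τω = 1690 × 118.2 = 199758 W
P_in = √3·V_L·I_L·cosφ = 1.732 × 575 × 248 × 0.917 = 226484 W
η = P_out / P_in = 199758 / 226484 = 0.882 = 88.2%

88.2 %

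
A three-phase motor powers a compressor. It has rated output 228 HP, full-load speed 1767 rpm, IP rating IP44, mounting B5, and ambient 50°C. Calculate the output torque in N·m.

919 N·m

P_out = 228 × 746 = 170088 W
ω = 2π × 1767/60 = 185 rad/s
τ = P_out/ω = 170088/185 = 919 N·m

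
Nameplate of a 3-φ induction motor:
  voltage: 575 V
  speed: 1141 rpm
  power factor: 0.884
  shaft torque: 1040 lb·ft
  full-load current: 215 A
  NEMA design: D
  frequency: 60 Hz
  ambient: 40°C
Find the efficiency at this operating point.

89.0 %

τ = 1040 lb·ft × 1.356 = 1410 N·m
ω = 2π × 1141/60 = 119.5 rad/s; P_out = τω = 1410 × 119.5 = 168495 W
P_in = √3·V_L·I_L·cosφ = 1.732 × 575 × 215 × 0.884 = 189281 W
η = P_out / P_in = 168495 / 189281 = 0.890 = 89.0%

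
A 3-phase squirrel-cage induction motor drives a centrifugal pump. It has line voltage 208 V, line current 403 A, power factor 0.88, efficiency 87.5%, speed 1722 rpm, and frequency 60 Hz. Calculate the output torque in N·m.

620 N·m

P_in = √3·V·I·cosφ = 1.732 × 208 × 403 × 0.88 = 127761 W
P_out = η·P_in = 0.875 × 127761 = 111791 W
n = 1722 rpm
ω = 2π×1722/60 = 180.3 rad/s
τ = P_out/ω = 111791/180.3 = 620 N·m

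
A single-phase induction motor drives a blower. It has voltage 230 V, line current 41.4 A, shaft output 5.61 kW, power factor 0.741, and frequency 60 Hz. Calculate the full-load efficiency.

P_out = 5.61 kW = 5610 W
P_in = V·I·cosφ = 230 × 41.4 × 0.741 = 7056 W
η = P_out / P_in = 5610 / 7056 = 0.795 = 79.5%

79.5 %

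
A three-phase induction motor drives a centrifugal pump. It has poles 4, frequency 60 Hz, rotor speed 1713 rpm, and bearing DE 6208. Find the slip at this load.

4.83 %

n_s = 120f/p = 120×60/4 = 1800 rpm
s = (n_s − n)/n_s = (1800 − 1713)/1800 = 0.0483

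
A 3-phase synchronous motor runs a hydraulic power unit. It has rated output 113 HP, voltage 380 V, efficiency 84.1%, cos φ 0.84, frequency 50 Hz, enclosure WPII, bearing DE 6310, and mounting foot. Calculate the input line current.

P_out = 113 × 746 = 84298 W
P_in = P_out / η = 84298 / 0.841 = 100235 W
I_L = P_in / (√3·V_L·cosφ) = 100235 / (1.732 × 380 × 0.84) = 181 A

181 A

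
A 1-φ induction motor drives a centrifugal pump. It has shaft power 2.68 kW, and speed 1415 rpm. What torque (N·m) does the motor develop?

ω = 2π × 1415/60 = 148.2 rad/s
τ = P/ω = 2680/148.2 = 18.1 N·m

18.1 N·m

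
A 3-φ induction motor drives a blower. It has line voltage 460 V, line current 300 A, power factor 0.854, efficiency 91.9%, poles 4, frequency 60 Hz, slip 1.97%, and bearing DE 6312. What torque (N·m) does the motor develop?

P_in = √3·V·I·cosφ = 1.732 × 460 × 300 × 0.854 = 204120 W
P_out = η·P_in = 0.919 × 204120 = 187586 W
n_s = 120×60/4 = 1800 rpm; n = 1800×(1−0.0197) = 1765 rpm
ω = 2π×1765/60 = 184.8 rad/s
τ = P_out/ω = 187586/184.8 = 1020 N·m

1020 N·m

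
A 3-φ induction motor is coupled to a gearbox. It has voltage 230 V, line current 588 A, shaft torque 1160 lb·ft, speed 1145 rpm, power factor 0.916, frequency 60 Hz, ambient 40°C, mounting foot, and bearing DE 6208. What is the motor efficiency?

87.9 %

τ = 1160 lb·ft × 1.356 = 1573 N·m
ω = 2π × 1145/60 = 119.9 rad/s; P_out = τω = 1573 × 119.9 = 188603 W
P_in = √3·V_L·I_L·cosφ = 1.732 × 230 × 588 × 0.916 = 214560 W
η = P_out / P_in = 188603 / 214560 = 0.879 = 87.9%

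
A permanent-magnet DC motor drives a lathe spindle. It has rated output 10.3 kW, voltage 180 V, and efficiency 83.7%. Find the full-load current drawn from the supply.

68.4 A

P_out = 10.3 kW = 10300 W
P_in = P_out / η = 10300 / 0.837 = 12306 W
I = P_in / V = 12306 / 180 = 68.4 A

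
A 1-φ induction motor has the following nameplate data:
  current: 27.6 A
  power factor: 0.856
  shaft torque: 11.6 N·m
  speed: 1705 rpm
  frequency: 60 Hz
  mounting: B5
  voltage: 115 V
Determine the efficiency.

ω = 2π × 1705/60 = 178.5 rad/s; P_out = τω = 11.6 × 178.5 = 2071 W
P_in = V·I·cosφ = 115 × 27.6 × 0.856 = 2717 W
η = P_out / P_in = 2071 / 2717 = 0.762 = 76.2%

76.2 %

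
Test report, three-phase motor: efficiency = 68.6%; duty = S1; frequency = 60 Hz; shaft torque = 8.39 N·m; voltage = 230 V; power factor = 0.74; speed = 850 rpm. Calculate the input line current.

ω = 2π×850/60 = 89.01 rad/s; P_out = τω = 8.39 × 89.01 = 747 W
P_in = P_out / η = 747 / 0.686 = 1089 W
I_L = P_in / (√3·V_L·cosφ) = 1089 / (1.732 × 230 × 0.74) = 3.69 A

3.69 A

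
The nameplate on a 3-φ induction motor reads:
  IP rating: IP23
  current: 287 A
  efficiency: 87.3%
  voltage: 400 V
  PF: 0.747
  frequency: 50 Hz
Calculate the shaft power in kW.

130 kW

P_in = √3·V·I·cosφ = 1.732 × 400 × 287 × 0.747 = 148529 W
P_out = η·P_in = 0.873 × 148529 = 129666 W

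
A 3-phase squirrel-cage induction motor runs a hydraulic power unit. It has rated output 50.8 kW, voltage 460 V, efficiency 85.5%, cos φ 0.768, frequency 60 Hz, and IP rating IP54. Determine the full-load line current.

P_out = 50.8 kW = 50800 W
P_in = P_out / η = 50800 / 0.855 = 59415 W
I_L = P_in / (√3·V_L·cosφ) = 59415 / (1.732 × 460 × 0.768) = 97.1 A

97.1 A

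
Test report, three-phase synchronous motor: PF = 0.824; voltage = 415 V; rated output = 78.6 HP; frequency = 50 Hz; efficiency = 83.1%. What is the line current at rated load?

P_out = 78.6 × 746 = 58636 W
P_in = P_out / η = 58636 / 0.831 = 70561 W
I_L = P_in / (√3·V_L·cosφ) = 70561 / (1.732 × 415 × 0.824) = 119 A

119 A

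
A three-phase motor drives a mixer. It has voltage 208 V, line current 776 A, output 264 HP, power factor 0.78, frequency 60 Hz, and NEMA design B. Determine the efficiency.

P_out = 264 × 746 = 196944 W
P_in = √3·V_L·I_L·cosφ = 1.732 × 208 × 776 × 0.78 = 218056 W
η = P_out / P_in = 196944 / 218056 = 0.903 = 90.3%

90.3 %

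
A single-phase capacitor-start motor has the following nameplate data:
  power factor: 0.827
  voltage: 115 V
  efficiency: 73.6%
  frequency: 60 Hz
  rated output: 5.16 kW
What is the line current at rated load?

P_out = 5.16 kW = 5160 W
P_in = P_out / η = 5160 / 0.736 = 7011 W
I = P_in / (V·cosφ) = 7011 / (115 × 0.827) = 73.7 A

73.7 A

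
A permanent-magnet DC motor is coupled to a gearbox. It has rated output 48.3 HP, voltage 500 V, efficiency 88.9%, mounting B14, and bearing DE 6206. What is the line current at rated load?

P_out = 48.3 × 746 = 36032 W
P_in = P_out / η = 36032 / 0.889 = 40531 W
I = P_in / V = 40531 / 500 = 81.1 A

81.1 A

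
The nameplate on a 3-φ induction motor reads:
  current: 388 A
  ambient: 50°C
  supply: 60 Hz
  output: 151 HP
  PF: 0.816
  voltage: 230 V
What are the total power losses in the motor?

13.5 kW

P_in = √3·V·I·cosφ = 1.732×230×388×0.816 = 126124 W
P_out = 151×746 = 112646 W
Losses = P_in − P_out = 126124 − 112646 = 13478 W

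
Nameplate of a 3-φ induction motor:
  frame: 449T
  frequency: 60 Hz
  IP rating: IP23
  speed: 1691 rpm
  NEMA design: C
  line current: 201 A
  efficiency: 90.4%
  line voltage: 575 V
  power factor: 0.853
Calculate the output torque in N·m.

P_in = √3·V·I·cosφ = 1.732 × 575 × 201 × 0.853 = 170750 W
P_out = η·P_in = 0.904 × 170750 = 154358 W
n = 1691 rpm
ω = 2π×1691/60 = 177.1 rad/s
τ = P_out/ω = 154358/177.1 = 872 N·m

872 N·m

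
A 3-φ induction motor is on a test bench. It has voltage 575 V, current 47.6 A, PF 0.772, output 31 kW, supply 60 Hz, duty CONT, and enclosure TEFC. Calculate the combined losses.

P_in = √3·V·I·cosφ = 1.732×575×47.6×0.772 = 36597 W
P_out = 31000 W
Losses = P_in − P_out = 36597 − 31000 = 5597 W

5.6 kW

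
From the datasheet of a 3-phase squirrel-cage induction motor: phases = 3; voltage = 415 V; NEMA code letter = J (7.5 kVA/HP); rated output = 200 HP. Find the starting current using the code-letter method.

2090 A

S_LR = 7.5 × 200 = 1500 kVA
I_LR = S_LR/(√3·V_L) = 1500000/(1.732×415) = 2090 A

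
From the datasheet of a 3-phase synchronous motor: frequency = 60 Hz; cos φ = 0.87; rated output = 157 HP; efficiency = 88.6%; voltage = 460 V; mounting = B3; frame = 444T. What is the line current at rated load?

P_out = 157 × 746 = 117122 W
P_in = P_out / η = 117122 / 0.886 = 132192 W
I_L = P_in / (√3·V_L·cosφ) = 132192 / (1.732 × 460 × 0.87) = 191 A

191 A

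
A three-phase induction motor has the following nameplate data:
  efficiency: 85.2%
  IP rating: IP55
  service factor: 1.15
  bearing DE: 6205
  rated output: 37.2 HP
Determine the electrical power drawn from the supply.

P_out = 37.2 × 746 = 27751 W
P_in = P_out/η = 27751/0.852 = 32572 W = 32.6 kW

32.6 kW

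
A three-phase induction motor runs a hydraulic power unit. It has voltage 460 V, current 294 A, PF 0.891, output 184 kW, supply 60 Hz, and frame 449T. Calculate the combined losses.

24.7 kW

P_in = √3·V·I·cosφ = 1.732×460×294×0.891 = 208704 W
P_out = 184000 W
Losses = P_in − P_out = 208704 − 184000 = 24704 W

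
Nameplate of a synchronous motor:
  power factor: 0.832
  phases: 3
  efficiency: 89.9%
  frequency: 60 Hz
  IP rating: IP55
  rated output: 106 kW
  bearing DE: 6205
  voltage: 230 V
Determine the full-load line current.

356 A

P_out = 106 kW = 106000 W
P_in = P_out / η = 106000 / 0.899 = 117909 W
I_L = P_in / (√3·V_L·cosφ) = 117909 / (1.732 × 230 × 0.832) = 356 A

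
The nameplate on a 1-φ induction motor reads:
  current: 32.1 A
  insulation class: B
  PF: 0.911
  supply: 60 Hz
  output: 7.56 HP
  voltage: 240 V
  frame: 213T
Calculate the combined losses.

P_in = V·I·cosφ = 240×32.1×0.911 = 7018 W
P_out = 7.56×746 = 5640 W
Losses = P_in − P_out = 7018 − 5640 = 1378 W

1380 W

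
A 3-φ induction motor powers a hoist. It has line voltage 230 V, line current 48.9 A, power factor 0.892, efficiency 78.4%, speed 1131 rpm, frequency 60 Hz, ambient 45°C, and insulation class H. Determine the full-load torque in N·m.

115 N·m

P_in = √3·V·I·cosφ = 1.732 × 230 × 48.9 × 0.892 = 17376 W
P_out = η·P_in = 0.784 × 17376 = 13623 W
n = 1131 rpm
ω = 2π×1131/60 = 118.4 rad/s
τ = P_out/ω = 13623/118.4 = 115 N·m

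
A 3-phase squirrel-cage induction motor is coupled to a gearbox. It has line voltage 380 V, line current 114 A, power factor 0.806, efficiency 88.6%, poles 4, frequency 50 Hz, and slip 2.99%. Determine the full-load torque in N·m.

P_in = √3·V·I·cosφ = 1.732 × 380 × 114 × 0.806 = 60474 W
P_out = η·P_in = 0.886 × 60474 = 53580 W
n_s = 120×50/4 = 1500 rpm; n = 1500×(1−0.0299) = 1455 rpm
ω = 2π×1455/60 = 152.4 rad/s
τ = P_out/ω = 53580/152.4 = 352 N·m

352 N·m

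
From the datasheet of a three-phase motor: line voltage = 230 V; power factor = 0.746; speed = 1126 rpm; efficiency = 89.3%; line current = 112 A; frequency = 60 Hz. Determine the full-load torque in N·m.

252 N·m

P_in = √3·V·I·cosφ = 1.732 × 230 × 112 × 0.746 = 33284 W
P_out = η·P_in = 0.893 × 33284 = 29723 W
n = 1126 rpm
ω = 2π×1126/60 = 117.9 rad/s
τ = P_out/ω = 29723/117.9 = 252 N·m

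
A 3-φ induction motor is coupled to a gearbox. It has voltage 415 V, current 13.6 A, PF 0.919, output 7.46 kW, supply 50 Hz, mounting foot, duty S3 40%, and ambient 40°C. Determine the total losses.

P_in = √3·V·I·cosφ = 1.732×415×13.6×0.919 = 8984 W
P_out = 7460 W
Losses = P_in − P_out = 8984 − 7460 = 1524 W

1520 W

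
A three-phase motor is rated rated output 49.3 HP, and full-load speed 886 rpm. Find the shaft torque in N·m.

396 N·m

P_out = 49.3 × 746 = 36778 W
ω = 2π × 886/60 = 92.78 rad/s
τ = P_out/ω = 36778/92.78 = 396 N·m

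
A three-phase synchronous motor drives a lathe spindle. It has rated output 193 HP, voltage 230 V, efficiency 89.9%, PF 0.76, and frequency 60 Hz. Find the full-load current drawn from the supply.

P_out = 193 × 746 = 143978 W
P_in = P_out / η = 143978 / 0.899 = 160154 W
I_L = P_in / (√3·V_L·cosφ) = 160154 / (1.732 × 230 × 0.76) = 529 A

529 A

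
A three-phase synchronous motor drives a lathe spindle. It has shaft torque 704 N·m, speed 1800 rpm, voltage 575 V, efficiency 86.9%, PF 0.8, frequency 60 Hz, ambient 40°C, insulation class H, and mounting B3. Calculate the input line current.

192 A

ω = 2π×1800/60 = 188.5 rad/s; P_out = τω = 704 × 188.5 = 132704 W
P_in = P_out / η = 132704 / 0.869 = 152709 W
I_L = P_in / (√3·V_L·cosφ) = 152709 / (1.732 × 575 × 0.8) = 192 A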